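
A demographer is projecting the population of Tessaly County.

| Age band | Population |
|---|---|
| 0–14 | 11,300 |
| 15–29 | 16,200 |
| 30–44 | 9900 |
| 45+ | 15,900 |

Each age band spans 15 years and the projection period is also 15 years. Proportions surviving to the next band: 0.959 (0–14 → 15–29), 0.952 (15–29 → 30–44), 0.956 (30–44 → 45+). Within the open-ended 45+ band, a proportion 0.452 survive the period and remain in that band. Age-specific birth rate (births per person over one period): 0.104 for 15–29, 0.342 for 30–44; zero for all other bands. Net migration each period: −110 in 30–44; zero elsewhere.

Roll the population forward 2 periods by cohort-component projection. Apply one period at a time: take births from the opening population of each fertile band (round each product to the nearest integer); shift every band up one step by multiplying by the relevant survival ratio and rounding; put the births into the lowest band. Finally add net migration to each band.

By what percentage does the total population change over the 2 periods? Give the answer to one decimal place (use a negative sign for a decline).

After projecting period 1:
Births: 16200 × 0.104 = 1685  |  9900 × 0.342 = 3386 — total 5071
15–29: 11300 × 0.959 = 10837
30–44: 16200 × 0.952 = 15422
45+: 9900 × 0.956 + 15900 × 0.452 = 9464 + 7187 = 16651
Net migration: 30–44 − 110 → 15312
Giving 5071 / 10837 / 15312 / 16651.
After projecting period 2:
Births: 10837 × 0.104 = 1127  |  15312 × 0.342 = 5237 — total 6364
15–29: 5071 × 0.959 = 4863
30–44: 10837 × 0.952 = 10317
45+: 15312 × 0.956 + 16651 × 0.452 = 14638 + 7526 = 22164
Net migration: 30–44 − 110 → 10207
Giving 6364 / 4863 / 10207 / 22164.
Total: 53300 → 43598; change = -9702; percentage change = -18.2%

-18.2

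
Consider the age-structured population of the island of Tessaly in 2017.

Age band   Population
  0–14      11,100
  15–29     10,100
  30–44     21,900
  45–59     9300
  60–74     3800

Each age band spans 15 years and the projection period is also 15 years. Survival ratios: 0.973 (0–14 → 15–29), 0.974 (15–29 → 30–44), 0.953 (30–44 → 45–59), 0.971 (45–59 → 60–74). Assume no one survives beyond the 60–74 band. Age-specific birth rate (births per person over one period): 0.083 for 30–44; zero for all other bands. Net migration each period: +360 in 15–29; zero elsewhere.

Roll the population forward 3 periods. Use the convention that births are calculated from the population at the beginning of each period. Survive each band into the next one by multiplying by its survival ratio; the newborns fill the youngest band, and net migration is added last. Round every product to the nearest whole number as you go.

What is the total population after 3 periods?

23592

Period 1:
Births: 21900 × 0.083 = 1818
15–29: 11100 × 0.973 = 10800
30–44: 10100 × 0.974 = 9837
45–59: 21900 × 0.953 = 20871
60–74: 9300 × 0.971 = 9030
Net migration: 15–29 + 360 → 11160
End of period: [1818, 11160, 9837, 20871, 9030]
Period 2:
Births: 9837 × 0.083 = 816
15–29: 1818 × 0.973 = 1769
30–44: 11160 × 0.974 = 10870
45–59: 9837 × 0.953 = 9375
60–74: 20871 × 0.971 = 20266
Net migration: 15–29 + 360 → 2129
End of period: [816, 2129, 10870, 9375, 20266]
Period 3:
Births: 10870 × 0.083 = 902
15–29: 816 × 0.973 = 794
30–44: 2129 × 0.974 = 2074
45–59: 10870 × 0.953 = 10359
60–74: 9375 × 0.971 = 9103
Net migration: 15–29 + 360 → 1154
End of period: [902, 1154, 2074, 10359, 9103]
Total after period 3: 902 + 1154 + 2074 + 10359 + 9103 = 23592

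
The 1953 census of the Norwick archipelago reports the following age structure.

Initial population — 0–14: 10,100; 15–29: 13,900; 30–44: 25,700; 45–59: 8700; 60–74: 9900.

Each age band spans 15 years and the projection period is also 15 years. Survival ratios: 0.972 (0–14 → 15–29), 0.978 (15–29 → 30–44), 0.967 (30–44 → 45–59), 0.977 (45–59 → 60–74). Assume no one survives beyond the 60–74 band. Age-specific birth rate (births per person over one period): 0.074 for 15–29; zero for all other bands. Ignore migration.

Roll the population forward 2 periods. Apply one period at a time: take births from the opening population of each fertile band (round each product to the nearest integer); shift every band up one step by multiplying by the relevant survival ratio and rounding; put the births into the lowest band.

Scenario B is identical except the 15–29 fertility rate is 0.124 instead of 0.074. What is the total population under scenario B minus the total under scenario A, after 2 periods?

Let group 1 be 0–14 through group 5 = 60–74.
Period 1.
Births: 13900 × 0.074 = 1029
Group 2: 10100 × 0.972 = 9817
Group 3: 13900 × 0.978 = 13594
Group 4: 25700 × 0.967 = 24852
Group 5: 8700 × 0.977 = 8500
Giving 1029 / 9817 / 13594 / 24852 / 8500.
Period 2.
Births: 9817 × 0.074 = 726
Group 2: 1029 × 0.972 = 1000
Group 3: 9817 × 0.978 = 9601
Group 4: 13594 × 0.967 = 13145
Group 5: 24852 × 0.977 = 24280
Giving 726 / 1000 / 9601 / 13145 / 24280.
Scenario A total after 2 periods: 48752
Scenario B projection —
Period 1.
Births: 13900 × 0.124 = 1724
Group 2: 10100 × 0.972 = 9817
Group 3: 13900 × 0.978 = 13594
Group 4: 25700 × 0.967 = 24852
Group 5: 8700 × 0.977 = 8500
Giving 1724 / 9817 / 13594 / 24852 / 8500.
Period 2.
Births: 9817 × 0.124 = 1217
Group 2: 1724 × 0.972 = 1676
Group 3: 9817 × 0.978 = 9601
Group 4: 13594 × 0.967 = 13145
Group 5: 24852 × 0.977 = 24280
Giving 1217 / 1676 / 9601 / 13145 / 24280.
Scenario B total after 2 periods: 49919
Difference B − A = 49919 − 48752 = 1167

1167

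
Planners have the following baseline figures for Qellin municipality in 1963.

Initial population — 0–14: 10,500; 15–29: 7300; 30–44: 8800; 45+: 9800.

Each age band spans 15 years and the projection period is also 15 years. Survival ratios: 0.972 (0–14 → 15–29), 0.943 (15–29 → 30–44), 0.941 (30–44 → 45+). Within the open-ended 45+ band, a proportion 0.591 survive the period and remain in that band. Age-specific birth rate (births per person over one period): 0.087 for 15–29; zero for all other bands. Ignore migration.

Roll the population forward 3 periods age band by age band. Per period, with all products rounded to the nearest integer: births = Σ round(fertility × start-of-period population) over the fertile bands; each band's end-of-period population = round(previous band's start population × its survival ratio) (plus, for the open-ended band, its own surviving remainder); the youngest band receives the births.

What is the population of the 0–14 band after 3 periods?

Let group 1 be 0–14 through group 4 = 45+.
— Period 1 —
Births: 7300 * 0.087 = 635
Group 2: 10500 * 0.972 = 10206
Group 3: 7300 * 0.943 = 6884
Group 4: 8800 * 0.941 + 9800 * 0.591 = 8281 + 5792 = 14073
End of period: [635, 10206, 6884, 14073]
— Period 2 —
Births: 10206 * 0.087 = 888
Group 2: 635 * 0.972 = 617
Group 3: 10206 * 0.943 = 9624
Group 4: 6884 * 0.941 + 14073 * 0.591 = 6478 + 8317 = 14795
End of period: [888, 617, 9624, 14795]
— Period 3 —
Births: 617 * 0.087 = 54
Group 2: 888 * 0.972 = 863
Group 3: 617 * 0.943 = 582
Group 4: 9624 * 0.941 + 14795 * 0.591 = 9056 + 8744 = 17800
End of period: [54, 863, 582, 17800]

54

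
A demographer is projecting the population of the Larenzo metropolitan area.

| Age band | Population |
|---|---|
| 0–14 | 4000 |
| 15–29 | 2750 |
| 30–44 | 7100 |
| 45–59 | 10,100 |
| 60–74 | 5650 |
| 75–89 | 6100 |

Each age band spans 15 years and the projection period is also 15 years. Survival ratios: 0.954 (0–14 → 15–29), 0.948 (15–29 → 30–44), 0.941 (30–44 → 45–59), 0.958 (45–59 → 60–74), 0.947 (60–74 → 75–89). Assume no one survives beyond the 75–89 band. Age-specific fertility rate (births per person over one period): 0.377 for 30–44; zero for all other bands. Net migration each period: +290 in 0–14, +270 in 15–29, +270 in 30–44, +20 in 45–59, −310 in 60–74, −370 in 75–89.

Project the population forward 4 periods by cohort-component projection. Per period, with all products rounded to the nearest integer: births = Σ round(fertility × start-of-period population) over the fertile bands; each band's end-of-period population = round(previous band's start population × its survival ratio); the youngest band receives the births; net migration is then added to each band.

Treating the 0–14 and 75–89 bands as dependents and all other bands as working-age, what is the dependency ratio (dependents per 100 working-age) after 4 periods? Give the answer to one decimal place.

[period 1]
Births: 7100 × 0.377 = 2677
15–29: 4000 × 0.954 = 3816
30–44: 2750 × 0.948 = 2607
45–59: 7100 × 0.941 = 6681
60–74: 10100 × 0.958 = 9676
75–89: 5650 × 0.947 = 5351
Net migration: 0–14 + 290 → 2967; 15–29 + 270 → 4086; 30–44 + 270 → 2877; 45–59 + 20 → 6701; 60–74 − 310 → 9366; 75–89 − 370 → 4981
→ [2967, 4086, 2877, 6701, 9366, 4981]
[period 2]
Births: 2877 × 0.377 = 1085
15–29: 2967 × 0.954 = 2831
30–44: 4086 × 0.948 = 3874
45–59: 2877 × 0.941 = 2707
60–74: 6701 × 0.958 = 6420
75–89: 9366 × 0.947 = 8870
Net migration: 0–14 + 290 → 1375; 15–29 + 270 → 3101; 30–44 + 270 → 4144; 45–59 + 20 → 2727; 60–74 − 310 → 6110; 75–89 − 370 → 8500
→ [1375, 3101, 4144, 2727, 6110, 8500]
[period 3]
Births: 4144 × 0.377 = 1562
15–29: 1375 × 0.954 = 1312
30–44: 3101 × 0.948 = 2940
45–59: 4144 × 0.941 = 3900
60–74: 2727 × 0.958 = 2612
75–89: 6110 × 0.947 = 5786
Net migration: 0–14 + 290 → 1852; 15–29 + 270 → 1582; 30–44 + 270 → 3210; 45–59 + 20 → 3920; 60–74 − 310 → 2302; 75–89 − 370 → 5416
→ [1852, 1582, 3210, 3920, 2302, 5416]
[period 4]
Births: 3210 × 0.377 = 1210
15–29: 1852 × 0.954 = 1767
30–44: 1582 × 0.948 = 1500
45–59: 3210 × 0.941 = 3021
60–74: 3920 × 0.958 = 3755
75–89: 2302 × 0.947 = 2180
Net migration: 0–14 + 290 → 1500; 15–29 + 270 → 2037; 30–44 + 270 → 1770; 45–59 + 20 → 3041; 60–74 − 310 → 3445; 75–89 − 370 → 1810
→ [1500, 2037, 1770, 3041, 3445, 1810]
Dependents (band 0–14 + band 75–89) = 1500 + 1810 = 3310; working-age = 10293; ratio = 3310/10293 × 100 = 32.2

32.2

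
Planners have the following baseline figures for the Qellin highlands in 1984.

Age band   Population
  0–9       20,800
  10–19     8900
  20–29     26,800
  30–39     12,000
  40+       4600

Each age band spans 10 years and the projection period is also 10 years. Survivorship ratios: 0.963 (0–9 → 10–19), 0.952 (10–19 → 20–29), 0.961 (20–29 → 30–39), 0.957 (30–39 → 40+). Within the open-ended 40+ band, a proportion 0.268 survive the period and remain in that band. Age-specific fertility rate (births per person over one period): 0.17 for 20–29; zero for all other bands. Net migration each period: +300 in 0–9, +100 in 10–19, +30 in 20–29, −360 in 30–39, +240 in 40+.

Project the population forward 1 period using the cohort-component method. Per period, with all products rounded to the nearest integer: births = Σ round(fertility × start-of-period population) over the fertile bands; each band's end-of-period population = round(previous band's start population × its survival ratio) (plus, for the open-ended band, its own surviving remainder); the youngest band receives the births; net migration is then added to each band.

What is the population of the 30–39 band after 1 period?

25395

— Period 1 —
Births: 26800 × 0.17 = 4556
10–19: 20800 × 0.963 = 20030
20–29: 8900 × 0.952 = 8473
30–39: 26800 × 0.961 = 25755
40+: 12000 × 0.957 + 4600 × 0.268 = 11484 + 1233 = 12717
Net migration: 0–9 + 300 → 4856; 10–19 + 100 → 20130; 20–29 + 30 → 8503; 30–39 − 360 → 25395; 40+ + 240 → 12957
Giving 4856 / 20130 / 8503 / 25395 / 12957.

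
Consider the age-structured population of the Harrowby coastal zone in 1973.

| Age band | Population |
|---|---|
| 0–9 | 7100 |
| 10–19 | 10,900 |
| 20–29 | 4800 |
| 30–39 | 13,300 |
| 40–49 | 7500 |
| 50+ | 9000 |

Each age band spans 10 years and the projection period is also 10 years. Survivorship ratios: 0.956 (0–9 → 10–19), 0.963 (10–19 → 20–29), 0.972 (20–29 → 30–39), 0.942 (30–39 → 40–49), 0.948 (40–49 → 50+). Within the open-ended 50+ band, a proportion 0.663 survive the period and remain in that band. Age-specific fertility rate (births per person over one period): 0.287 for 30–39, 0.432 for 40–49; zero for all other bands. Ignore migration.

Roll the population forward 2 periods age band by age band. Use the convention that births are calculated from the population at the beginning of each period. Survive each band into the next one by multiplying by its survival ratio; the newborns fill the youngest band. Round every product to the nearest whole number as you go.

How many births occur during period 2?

— Period 1 —
Births: 13300 × 0.287 = 3817 ; 7500 × 0.432 = 3240 → 7057
10–19: 7100 × 0.956 = 6788
20–29: 10900 × 0.963 = 10497
30–39: 4800 × 0.972 = 4666
40–49: 13300 × 0.942 = 12529
50+: 7500 × 0.948 + 9000 × 0.663 = 7110 + 5967 = 13077
Giving 7057 / 6788 / 10497 / 4666 / 12529 / 13077.
— Period 2 —
Births: 4666 × 0.287 = 1339 ; 12529 × 0.432 = 5413 → 6752
10–19: 7057 × 0.956 = 6746
20–29: 6788 × 0.963 = 6537
30–39: 10497 × 0.972 = 10203
40–49: 4666 × 0.942 = 4395
50+: 12529 × 0.948 + 13077 × 0.663 = 11877 + 8670 = 20547
Giving 6752 / 6746 / 6537 / 10203 / 4395 / 20547.

6752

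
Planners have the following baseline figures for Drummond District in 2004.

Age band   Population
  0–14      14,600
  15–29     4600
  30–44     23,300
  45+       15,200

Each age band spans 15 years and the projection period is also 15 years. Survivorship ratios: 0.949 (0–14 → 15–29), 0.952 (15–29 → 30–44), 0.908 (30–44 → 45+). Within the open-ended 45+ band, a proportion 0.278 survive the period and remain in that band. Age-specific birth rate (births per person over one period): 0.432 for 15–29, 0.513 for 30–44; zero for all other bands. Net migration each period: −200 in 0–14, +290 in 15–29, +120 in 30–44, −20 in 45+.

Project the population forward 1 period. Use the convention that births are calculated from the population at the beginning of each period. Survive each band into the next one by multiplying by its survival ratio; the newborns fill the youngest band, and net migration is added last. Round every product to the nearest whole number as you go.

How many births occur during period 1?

After projecting period 1:
Births: 4600 × 0.432 = 1987  |  23300 × 0.513 = 11953 ⇒ total 13940
15–29: 14600 × 0.949 = 13855
30–44: 4600 × 0.952 = 4379
45+: 23300 × 0.908 + 15200 × 0.278 = 21156 + 4226 = 25382
Net migration: 0–14 − 200 → 13740; 15–29 + 290 → 14145; 30–44 + 120 → 4499; 45+ − 20 → 25362
Giving 13740 / 14145 / 4499 / 25362.

13940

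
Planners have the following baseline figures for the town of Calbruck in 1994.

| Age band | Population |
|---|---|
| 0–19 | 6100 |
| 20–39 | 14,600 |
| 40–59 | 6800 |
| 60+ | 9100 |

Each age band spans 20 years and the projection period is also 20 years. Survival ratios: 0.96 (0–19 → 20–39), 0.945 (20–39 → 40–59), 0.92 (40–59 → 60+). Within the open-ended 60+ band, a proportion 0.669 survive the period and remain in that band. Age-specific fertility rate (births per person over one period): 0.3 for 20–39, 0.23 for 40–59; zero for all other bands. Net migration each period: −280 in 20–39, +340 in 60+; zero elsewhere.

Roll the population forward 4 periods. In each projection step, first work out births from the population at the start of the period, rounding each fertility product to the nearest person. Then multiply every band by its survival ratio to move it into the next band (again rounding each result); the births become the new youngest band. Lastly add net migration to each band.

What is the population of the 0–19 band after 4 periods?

2491

Let band 1 be 0–19 through band 4 = 60+.
— Period 1 —
Births: 14600 × 0.3 = 4380  |  6800 × 0.23 = 1564 → 5944
Band 2: 6100 × 0.96 = 5856
Band 3: 14600 × 0.945 = 13797
Band 4: 6800 × 0.92 + 9100 × 0.669 = 6256 + 6088 = 12344
Net migration: Band 2 − 280 → 5576; Band 4 + 340 → 12684
Giving 5944 / 5576 / 13797 / 12684.
— Period 2 —
Births: 5576 × 0.3 = 1673  |  13797 × 0.23 = 3173 → 4846
Band 2: 5944 × 0.96 = 5706
Band 3: 5576 × 0.945 = 5269
Band 4: 13797 × 0.92 + 12684 × 0.669 = 12693 + 8486 = 21179
Net migration: Band 2 − 280 → 5426; Band 4 + 340 → 21519
Giving 4846 / 5426 / 5269 / 21519.
— Period 3 —
Births: 5426 × 0.3 = 1628  |  5269 × 0.23 = 1212 → 2840
Band 2: 4846 × 0.96 = 4652
Band 3: 5426 × 0.945 = 5128
Band 4: 5269 × 0.92 + 21519 × 0.669 = 4847 + 14396 = 19243
Net migration: Band 2 − 280 → 4372; Band 4 + 340 → 19583
Giving 2840 / 4372 / 5128 / 19583.
— Period 4 —
Births: 4372 × 0.3 = 1312  |  5128 × 0.23 = 1179 → 2491
Band 2: 2840 × 0.96 = 2726
Band 3: 4372 × 0.945 = 4132
Band 4: 5128 × 0.92 + 19583 × 0.669 = 4718 + 13101 = 17819
Net migration: Band 2 − 280 → 2446; Band 4 + 340 → 18159
Giving 2491 / 2446 / 4132 / 18159.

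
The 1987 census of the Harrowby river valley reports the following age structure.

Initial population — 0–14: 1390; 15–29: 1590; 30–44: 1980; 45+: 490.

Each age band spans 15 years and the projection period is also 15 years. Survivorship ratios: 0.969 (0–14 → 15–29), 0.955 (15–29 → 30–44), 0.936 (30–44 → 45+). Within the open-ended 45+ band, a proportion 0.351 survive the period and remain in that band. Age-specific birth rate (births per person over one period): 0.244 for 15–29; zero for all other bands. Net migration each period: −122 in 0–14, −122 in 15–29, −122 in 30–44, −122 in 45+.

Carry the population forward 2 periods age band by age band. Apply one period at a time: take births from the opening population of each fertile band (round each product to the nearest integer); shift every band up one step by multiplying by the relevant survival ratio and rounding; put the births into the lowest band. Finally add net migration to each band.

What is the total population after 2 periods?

Numbering the groups 1..4 from youngest to oldest:
Period 1.
Births: 1590 * 0.244 = 388
Group 2: 1390 * 0.969 = 1347
Group 3: 1590 * 0.955 = 1518
Group 4: 1980 * 0.936 + 490 * 0.351 = 1853 + 172 = 2025
Net migration: Group 1 − 122 → 266; Group 2 − 122 → 1225; Group 3 − 122 → 1396; Group 4 − 122 → 1903
Giving 266 / 1225 / 1396 / 1903.
Period 2.
Births: 1225 * 0.244 = 299
Group 2: 266 * 0.969 = 258
Group 3: 1225 * 0.955 = 1170
Group 4: 1396 * 0.936 + 1903 * 0.351 = 1307 + 668 = 1975
Net migration: Group 1 − 122 → 177; Group 2 − 122 → 136; Group 3 − 122 → 1048; Group 4 − 122 → 1853
Giving 177 / 136 / 1048 / 1853.
Total after period 2: 177 + 136 + 1048 + 1853 = 3214

3214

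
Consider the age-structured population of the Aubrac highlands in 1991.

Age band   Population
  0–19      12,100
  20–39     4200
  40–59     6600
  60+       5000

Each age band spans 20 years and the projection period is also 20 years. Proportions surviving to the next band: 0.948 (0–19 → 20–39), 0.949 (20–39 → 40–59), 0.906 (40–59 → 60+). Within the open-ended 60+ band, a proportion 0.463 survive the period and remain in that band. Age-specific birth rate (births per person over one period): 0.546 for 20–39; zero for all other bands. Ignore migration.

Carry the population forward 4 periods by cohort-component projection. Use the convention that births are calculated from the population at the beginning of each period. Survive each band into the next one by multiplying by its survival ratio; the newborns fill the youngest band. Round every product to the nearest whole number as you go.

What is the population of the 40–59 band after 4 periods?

— Period 1 —
Births: 4200 × 0.546 = 2293
20–39: 12100 × 0.948 = 11471
40–59: 4200 × 0.949 = 3986
60+: 6600 × 0.906 + 5000 × 0.463 = 5980 + 2315 = 8295
End of period: [2293, 11471, 3986, 8295]
— Period 2 —
Births: 11471 × 0.546 = 6263
20–39: 2293 × 0.948 = 2174
40–59: 11471 × 0.949 = 10886
60+: 3986 × 0.906 + 8295 × 0.463 = 3611 + 3841 = 7452
End of period: [6263, 2174, 10886, 7452]
— Period 3 —
Births: 2174 × 0.546 = 1187
20–39: 6263 × 0.948 = 5937
40–59: 2174 × 0.949 = 2063
60+: 10886 × 0.906 + 7452 × 0.463 = 9863 + 3450 = 13313
End of period: [1187, 5937, 2063, 13313]
— Period 4 —
Births: 5937 × 0.546 = 3242
20–39: 1187 × 0.948 = 1125
40–59: 5937 × 0.949 = 5634
60+: 2063 × 0.906 + 13313 × 0.463 = 1869 + 6164 = 8033
End of period: [3242, 1125, 5634, 8033]

5634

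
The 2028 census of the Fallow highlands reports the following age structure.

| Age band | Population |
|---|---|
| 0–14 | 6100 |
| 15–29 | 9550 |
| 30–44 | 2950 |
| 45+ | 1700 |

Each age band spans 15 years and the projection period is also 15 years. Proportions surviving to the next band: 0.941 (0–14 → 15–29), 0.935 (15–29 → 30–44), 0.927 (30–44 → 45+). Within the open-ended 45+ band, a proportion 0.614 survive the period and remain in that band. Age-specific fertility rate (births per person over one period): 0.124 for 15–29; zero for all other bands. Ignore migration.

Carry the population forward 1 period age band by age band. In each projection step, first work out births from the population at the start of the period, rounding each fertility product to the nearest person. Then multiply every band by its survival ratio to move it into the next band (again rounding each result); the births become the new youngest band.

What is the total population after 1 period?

19632

After projecting period 1:
Births: 9550 × 0.124 = 1184
15–29: 6100 × 0.941 = 5740
30–44: 9550 × 0.935 = 8929
45+: 2950 × 0.927 + 1700 × 0.614 = 2735 + 1044 = 3779
End of period: [1184, 5740, 8929, 3779]
Total after period 1: 1184 + 5740 + 8929 + 3779 = 19632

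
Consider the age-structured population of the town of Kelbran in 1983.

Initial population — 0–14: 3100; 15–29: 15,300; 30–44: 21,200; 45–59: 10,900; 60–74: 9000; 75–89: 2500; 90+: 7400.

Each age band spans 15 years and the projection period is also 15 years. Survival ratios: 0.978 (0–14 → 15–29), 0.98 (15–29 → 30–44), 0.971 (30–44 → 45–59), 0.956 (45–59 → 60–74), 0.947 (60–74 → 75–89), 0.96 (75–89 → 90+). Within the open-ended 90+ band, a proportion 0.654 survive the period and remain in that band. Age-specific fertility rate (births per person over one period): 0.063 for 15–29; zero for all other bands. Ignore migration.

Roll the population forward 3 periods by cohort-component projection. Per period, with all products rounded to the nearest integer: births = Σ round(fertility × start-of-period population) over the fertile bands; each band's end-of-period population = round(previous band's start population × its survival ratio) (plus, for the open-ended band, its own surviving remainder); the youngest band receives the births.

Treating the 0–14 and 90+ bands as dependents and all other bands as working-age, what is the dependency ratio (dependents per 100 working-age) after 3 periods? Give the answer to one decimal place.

Period 1.
Births: 15300 * 0.063 = 964
15–29: 3100 * 0.978 = 3032
30–44: 15300 * 0.98 = 14994
45–59: 21200 * 0.971 = 20585
60–74: 10900 * 0.956 = 10420
75–89: 9000 * 0.947 = 8523
90+: 2500 * 0.96 + 7400 * 0.654 = 2400 + 4840 = 7240
Population now: 0–14=964, 15–29=3032, 30–44=14994, 45–59=20585, 60–74=10420, 75–89=8523, 90+=7240
Period 2.
Births: 3032 * 0.063 = 191
15–29: 964 * 0.978 = 943
30–44: 3032 * 0.98 = 2971
45–59: 14994 * 0.971 = 14559
60–74: 20585 * 0.956 = 19679
75–89: 10420 * 0.947 = 9868
90+: 8523 * 0.96 + 7240 * 0.654 = 8182 + 4735 = 12917
Population now: 0–14=191, 15–29=943, 30–44=2971, 45–59=14559, 60–74=19679, 75–89=9868, 90+=12917
Period 3.
Births: 943 * 0.063 = 59
15–29: 191 * 0.978 = 187
30–44: 943 * 0.98 = 924
45–59: 2971 * 0.971 = 2885
60–74: 14559 * 0.956 = 13918
75–89: 19679 * 0.947 = 18636
90+: 9868 * 0.96 + 12917 * 0.654 = 9473 + 8448 = 17921
Population now: 0–14=59, 15–29=187, 30–44=924, 45–59=2885, 60–74=13918, 75–89=18636, 90+=17921
Dependents (band 0–14 + band 90+) = 59 + 17921 = 17980; working-age = 36550; ratio = 17980/36550 × 100 = 49.2

49.2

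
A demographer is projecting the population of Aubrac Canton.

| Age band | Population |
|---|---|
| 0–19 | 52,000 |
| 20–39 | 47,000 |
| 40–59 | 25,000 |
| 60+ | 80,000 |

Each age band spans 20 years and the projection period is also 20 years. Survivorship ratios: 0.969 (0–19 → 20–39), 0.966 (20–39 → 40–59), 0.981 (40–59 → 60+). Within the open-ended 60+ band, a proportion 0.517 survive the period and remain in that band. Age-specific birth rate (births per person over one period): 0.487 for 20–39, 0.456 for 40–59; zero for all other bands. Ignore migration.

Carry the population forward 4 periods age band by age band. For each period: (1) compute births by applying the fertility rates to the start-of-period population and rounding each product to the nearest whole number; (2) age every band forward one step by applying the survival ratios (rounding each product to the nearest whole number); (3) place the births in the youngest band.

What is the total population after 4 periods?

(Bands numbered youngest = 1 to oldest = 4.)
After projecting period 1:
Births: 47000 * 0.487 = 22889, 25000 * 0.456 = 11400 — total 34289
Band 2: 52000 * 0.969 = 50388
Band 3: 47000 * 0.966 = 45402
Band 4: 25000 * 0.981 + 80000 * 0.517 = 24525 + 41360 = 65885
End of period: [34289, 50388, 45402, 65885]
After projecting period 2:
Births: 50388 * 0.487 = 24539, 45402 * 0.456 = 20703 — total 45242
Band 2: 34289 * 0.969 = 33226
Band 3: 50388 * 0.966 = 48675
Band 4: 45402 * 0.981 + 65885 * 0.517 = 44539 + 34063 = 78602
End of period: [45242, 33226, 48675, 78602]
After projecting period 3:
Births: 33226 * 0.487 = 16181, 48675 * 0.456 = 22196 — total 38377
Band 2: 45242 * 0.969 = 43839
Band 3: 33226 * 0.966 = 32096
Band 4: 48675 * 0.981 + 78602 * 0.517 = 47750 + 40637 = 88387
End of period: [38377, 43839, 32096, 88387]
After projecting period 4:
Births: 43839 * 0.487 = 21350, 32096 * 0.456 = 14636 — total 35986
Band 2: 38377 * 0.969 = 37187
Band 3: 43839 * 0.966 = 42348
Band 4: 32096 * 0.981 + 88387 * 0.517 = 31486 + 45696 = 77182
End of period: [35986, 37187, 42348, 77182]
Total after period 4: 35986 + 37187 + 42348 + 77182 = 192703

192703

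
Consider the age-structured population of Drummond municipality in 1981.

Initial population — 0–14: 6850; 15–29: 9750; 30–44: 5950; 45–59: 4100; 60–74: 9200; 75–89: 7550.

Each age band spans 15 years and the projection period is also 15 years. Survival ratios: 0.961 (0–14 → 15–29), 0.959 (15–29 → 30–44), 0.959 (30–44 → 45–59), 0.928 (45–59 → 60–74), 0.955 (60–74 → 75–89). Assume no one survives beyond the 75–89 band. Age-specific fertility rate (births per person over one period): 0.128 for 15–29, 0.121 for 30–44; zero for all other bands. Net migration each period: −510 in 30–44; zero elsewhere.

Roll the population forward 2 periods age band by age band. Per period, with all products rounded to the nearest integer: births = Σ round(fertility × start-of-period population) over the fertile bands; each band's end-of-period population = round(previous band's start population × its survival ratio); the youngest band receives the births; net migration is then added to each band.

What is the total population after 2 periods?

[period 1]
Births: 9750 × 0.128 = 1248  |  5950 × 0.121 = 720 → 1968
15–29: 6850 × 0.961 = 6583
30–44: 9750 × 0.959 = 9350
45–59: 5950 × 0.959 = 5706
60–74: 4100 × 0.928 = 3805
75–89: 9200 × 0.955 = 8786
Net migration: 30–44 − 510 → 8840
→ [1968, 6583, 8840, 5706, 3805, 8786]
[period 2]
Births: 6583 × 0.128 = 843  |  8840 × 0.121 = 1070 → 1913
15–29: 1968 × 0.961 = 1891
30–44: 6583 × 0.959 = 6313
45–59: 8840 × 0.959 = 8478
60–74: 5706 × 0.928 = 5295
75–89: 3805 × 0.955 = 3634
Net migration: 30–44 − 510 → 5803
→ [1913, 1891, 5803, 8478, 5295, 3634]
Total after period 2: 1913 + 1891 + 5803 + 8478 + 5295 + 3634 = 27014

27014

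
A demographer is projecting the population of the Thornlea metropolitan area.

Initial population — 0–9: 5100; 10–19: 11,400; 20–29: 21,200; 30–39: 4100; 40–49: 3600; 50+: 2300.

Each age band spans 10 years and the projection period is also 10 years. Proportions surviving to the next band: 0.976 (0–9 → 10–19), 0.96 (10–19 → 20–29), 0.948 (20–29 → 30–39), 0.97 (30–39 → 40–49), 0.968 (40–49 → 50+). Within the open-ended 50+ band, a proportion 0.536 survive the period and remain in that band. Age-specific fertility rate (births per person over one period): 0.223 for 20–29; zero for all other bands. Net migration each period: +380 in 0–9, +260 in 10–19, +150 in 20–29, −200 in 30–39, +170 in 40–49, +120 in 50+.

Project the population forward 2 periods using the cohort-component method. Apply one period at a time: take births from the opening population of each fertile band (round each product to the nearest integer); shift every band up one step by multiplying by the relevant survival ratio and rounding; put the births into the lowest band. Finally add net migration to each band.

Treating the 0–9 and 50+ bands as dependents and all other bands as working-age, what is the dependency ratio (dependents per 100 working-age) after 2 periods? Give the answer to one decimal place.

Let group 1 be 0–9 through group 6 = 50+.
[period 1]
Births: 21200 × 0.223 = 4728
Group 2: 5100 × 0.976 = 4978
Group 3: 11400 × 0.96 = 10944
Group 4: 21200 × 0.948 = 20098
Group 5: 4100 × 0.97 = 3977
Group 6: 3600 × 0.968 + 2300 × 0.536 = 3485 + 1233 = 4718
Net migration: Group 1 + 380 → 5108; Group 2 + 260 → 5238; Group 3 + 150 → 11094; Group 4 − 200 → 19898; Group 5 + 170 → 4147; Group 6 + 120 → 4838
→ [5108, 5238, 11094, 19898, 4147, 4838]
[period 2]
Births: 11094 × 0.223 = 2474
Group 2: 5108 × 0.976 = 4985
Group 3: 5238 × 0.96 = 5028
Group 4: 11094 × 0.948 = 10517
Group 5: 19898 × 0.97 = 19301
Group 6: 4147 × 0.968 + 4838 × 0.536 = 4014 + 2593 = 6607
Net migration: Group 1 + 380 → 2854; Group 2 + 260 → 5245; Group 3 + 150 → 5178; Group 4 − 200 → 10317; Group 5 + 170 → 19471; Group 6 + 120 → 6727
→ [2854, 5245, 5178, 10317, 19471, 6727]
Dependents (band 0–9 + band 50+) = 2854 + 6727 = 9581; working-age = 40211; ratio = 9581/40211 × 100 = 23.8

23.8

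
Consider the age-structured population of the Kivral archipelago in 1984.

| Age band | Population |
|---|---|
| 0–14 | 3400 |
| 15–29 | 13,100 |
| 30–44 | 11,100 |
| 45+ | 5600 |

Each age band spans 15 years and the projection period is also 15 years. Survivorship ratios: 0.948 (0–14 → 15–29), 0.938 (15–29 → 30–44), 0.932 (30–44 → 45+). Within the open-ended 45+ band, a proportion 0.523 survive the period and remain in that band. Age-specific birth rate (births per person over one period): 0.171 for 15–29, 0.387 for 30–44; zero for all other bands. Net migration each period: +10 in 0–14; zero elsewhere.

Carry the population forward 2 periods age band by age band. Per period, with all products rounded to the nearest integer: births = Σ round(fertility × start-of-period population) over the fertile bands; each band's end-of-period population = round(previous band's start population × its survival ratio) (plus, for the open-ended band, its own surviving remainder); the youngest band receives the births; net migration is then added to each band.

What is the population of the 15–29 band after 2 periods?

6206

After projecting period 1:
Births: 13100 × 0.171 = 2240, 11100 × 0.387 = 4296 ⇒ total 6536
15–29: 3400 × 0.948 = 3223
30–44: 13100 × 0.938 = 12288
45+: 11100 × 0.932 + 5600 × 0.523 = 10345 + 2929 = 13274
Net migration: 0–14 + 10 → 6546
Population now: 0–14=6546, 15–29=3223, 30–44=12288, 45+=13274
After projecting period 2:
Births: 3223 × 0.171 = 551, 12288 × 0.387 = 4755 ⇒ total 5306
15–29: 6546 × 0.948 = 6206
30–44: 3223 × 0.938 = 3023
45+: 12288 × 0.932 + 13274 × 0.523 = 11452 + 6942 = 18394
Net migration: 0–14 + 10 → 5316
Population now: 0–14=5316, 15–29=6206, 30–44=3023, 45+=18394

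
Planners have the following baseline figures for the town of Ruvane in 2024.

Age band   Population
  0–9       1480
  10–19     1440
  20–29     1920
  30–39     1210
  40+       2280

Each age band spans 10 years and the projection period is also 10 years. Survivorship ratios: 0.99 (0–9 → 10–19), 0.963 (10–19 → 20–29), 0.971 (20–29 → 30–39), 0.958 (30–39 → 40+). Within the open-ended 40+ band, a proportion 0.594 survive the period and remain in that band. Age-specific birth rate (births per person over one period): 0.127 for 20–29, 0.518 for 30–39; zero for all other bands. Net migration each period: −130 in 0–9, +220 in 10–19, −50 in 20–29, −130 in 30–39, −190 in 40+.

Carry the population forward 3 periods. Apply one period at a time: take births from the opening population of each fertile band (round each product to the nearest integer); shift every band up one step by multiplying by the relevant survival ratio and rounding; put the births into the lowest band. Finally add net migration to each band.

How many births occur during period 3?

(Groups numbered youngest = 1 to oldest = 5.)
— Period 1 —
Births: 1920 × 0.127 = 244 ; 1210 × 0.518 = 627 — total 871
Group 2: 1480 × 0.99 = 1465
Group 3: 1440 × 0.963 = 1387
Group 4: 1920 × 0.971 = 1864
Group 5: 1210 × 0.958 + 2280 × 0.594 = 1159 + 1354 = 2513
Net migration: Group 1 − 130 → 741; Group 2 + 220 → 1685; Group 3 − 50 → 1337; Group 4 − 130 → 1734; Group 5 − 190 → 2323
End of period: [741, 1685, 1337, 1734, 2323]
— Period 2 —
Births: 1337 × 0.127 = 170 ; 1734 × 0.518 = 898 — total 1068
Group 2: 741 × 0.99 = 734
Group 3: 1685 × 0.963 = 1623
Group 4: 1337 × 0.971 = 1298
Group 5: 1734 × 0.958 + 2323 × 0.594 = 1661 + 1380 = 3041
Net migration: Group 1 − 130 → 938; Group 2 + 220 → 954; Group 3 − 50 → 1573; Group 4 − 130 → 1168; Group 5 − 190 → 2851
End of period: [938, 954, 1573, 1168, 2851]
— Period 3 —
Births: 1573 × 0.127 = 200 ; 1168 × 0.518 = 605 — total 805
Group 2: 938 × 0.99 = 929
Group 3: 954 × 0.963 = 919
Group 4: 1573 × 0.971 = 1527
Group 5: 1168 × 0.958 + 2851 × 0.594 = 1119 + 1693 = 2812
Net migration: Group 1 − 130 → 675; Group 2 + 220 → 1149; Group 3 − 50 → 869; Group 4 − 130 → 1397; Group 5 − 190 → 2622
End of period: [675, 1149, 869, 1397, 2622]

805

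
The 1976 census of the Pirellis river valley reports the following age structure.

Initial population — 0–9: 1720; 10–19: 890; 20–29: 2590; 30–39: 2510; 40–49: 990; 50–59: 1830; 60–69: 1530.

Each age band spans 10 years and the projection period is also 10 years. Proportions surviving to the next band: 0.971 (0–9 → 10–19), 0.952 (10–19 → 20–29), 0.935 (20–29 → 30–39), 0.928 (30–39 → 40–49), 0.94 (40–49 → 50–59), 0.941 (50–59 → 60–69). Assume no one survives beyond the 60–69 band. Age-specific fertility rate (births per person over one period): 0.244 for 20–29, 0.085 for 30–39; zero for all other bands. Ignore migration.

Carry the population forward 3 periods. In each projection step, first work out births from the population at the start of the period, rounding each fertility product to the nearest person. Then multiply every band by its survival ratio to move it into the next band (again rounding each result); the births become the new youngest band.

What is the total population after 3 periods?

Period 1.
Births: 2590 * 0.244 = 632  |  2510 * 0.085 = 213 → total 845
10–19: 1720 * 0.971 = 1670
20–29: 890 * 0.952 = 847
30–39: 2590 * 0.935 = 2422
40–49: 2510 * 0.928 = 2329
50–59: 990 * 0.94 = 931
60–69: 1830 * 0.941 = 1722
→ [845, 1670, 847, 2422, 2329, 931, 1722]
Period 2.
Births: 847 * 0.244 = 207  |  2422 * 0.085 = 206 → total 413
10–19: 845 * 0.971 = 820
20–29: 1670 * 0.952 = 1590
30–39: 847 * 0.935 = 792
40–49: 2422 * 0.928 = 2248
50–59: 2329 * 0.94 = 2189
60–69: 931 * 0.941 = 876
→ [413, 820, 1590, 792, 2248, 2189, 876]
Period 3.
Births: 1590 * 0.244 = 388  |  792 * 0.085 = 67 → total 455
10–19: 413 * 0.971 = 401
20–29: 820 * 0.952 = 781
30–39: 1590 * 0.935 = 1487
40–49: 792 * 0.928 = 735
50–59: 2248 * 0.94 = 2113
60–69: 2189 * 0.941 = 2060
→ [455, 401, 781, 1487, 735, 2113, 2060]
Total after period 3: 455 + 401 + 781 + 1487 + 735 + 2113 + 2060 = 8032

8032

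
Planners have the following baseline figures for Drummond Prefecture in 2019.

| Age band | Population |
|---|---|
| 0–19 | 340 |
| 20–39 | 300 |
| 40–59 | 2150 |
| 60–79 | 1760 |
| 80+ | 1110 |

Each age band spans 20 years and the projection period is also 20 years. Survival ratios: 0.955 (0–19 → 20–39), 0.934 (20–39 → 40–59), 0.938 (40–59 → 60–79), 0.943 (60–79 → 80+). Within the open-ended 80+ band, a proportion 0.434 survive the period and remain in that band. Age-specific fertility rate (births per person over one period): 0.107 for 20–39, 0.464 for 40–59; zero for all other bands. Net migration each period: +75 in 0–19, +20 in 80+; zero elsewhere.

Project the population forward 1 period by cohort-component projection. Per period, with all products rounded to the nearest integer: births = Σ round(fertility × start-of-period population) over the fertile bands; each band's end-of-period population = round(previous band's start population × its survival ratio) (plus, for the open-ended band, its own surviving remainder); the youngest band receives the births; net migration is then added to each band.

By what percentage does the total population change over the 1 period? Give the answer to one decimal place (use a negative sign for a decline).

4.0

Call the groups 1 to 5, youngest first.
[period 1]
Births: 300 * 0.107 = 32  |  2150 * 0.464 = 998 ⇒ total 1030
Group 2: 340 * 0.955 = 325
Group 3: 300 * 0.934 = 280
Group 4: 2150 * 0.938 = 2017
Group 5: 1760 * 0.943 + 1110 * 0.434 = 1660 + 482 = 2142
Net migration: Group 1 + 75 → 1105; Group 5 + 20 → 2162
Giving 1105 / 325 / 280 / 2017 / 2162.
Total: 5660 → 5889; change = 229; percentage change = 4.0%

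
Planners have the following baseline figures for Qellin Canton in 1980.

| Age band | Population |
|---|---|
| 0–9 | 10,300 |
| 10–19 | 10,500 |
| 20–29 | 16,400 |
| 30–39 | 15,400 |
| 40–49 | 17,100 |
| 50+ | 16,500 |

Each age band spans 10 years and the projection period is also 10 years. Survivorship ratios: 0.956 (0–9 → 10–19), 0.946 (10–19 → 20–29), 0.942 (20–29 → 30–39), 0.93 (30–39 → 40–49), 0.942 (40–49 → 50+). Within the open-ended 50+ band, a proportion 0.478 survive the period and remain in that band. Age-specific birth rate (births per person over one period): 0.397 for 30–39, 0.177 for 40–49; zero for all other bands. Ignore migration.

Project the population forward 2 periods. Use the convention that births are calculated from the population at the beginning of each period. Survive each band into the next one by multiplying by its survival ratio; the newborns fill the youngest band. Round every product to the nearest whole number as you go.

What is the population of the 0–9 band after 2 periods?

After projecting period 1:
Births: 15400 * 0.397 = 6114, 17100 * 0.177 = 3027 → 9141
10–19: 10300 * 0.956 = 9847
20–29: 10500 * 0.946 = 9933
30–39: 16400 * 0.942 = 15449
40–49: 15400 * 0.93 = 14322
50+: 17100 * 0.942 + 16500 * 0.478 = 16108 + 7887 = 23995
Giving 9141 / 9847 / 9933 / 15449 / 14322 / 23995.
After projecting period 2:
Births: 15449 * 0.397 = 6133, 14322 * 0.177 = 2535 → 8668
10–19: 9141 * 0.956 = 8739
20–29: 9847 * 0.946 = 9315
30–39: 9933 * 0.942 = 9357
40–49: 15449 * 0.93 = 14368
50+: 14322 * 0.942 + 23995 * 0.478 = 13491 + 11470 = 24961
Giving 8668 / 8739 / 9315 / 9357 / 14368 / 24961.

8668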